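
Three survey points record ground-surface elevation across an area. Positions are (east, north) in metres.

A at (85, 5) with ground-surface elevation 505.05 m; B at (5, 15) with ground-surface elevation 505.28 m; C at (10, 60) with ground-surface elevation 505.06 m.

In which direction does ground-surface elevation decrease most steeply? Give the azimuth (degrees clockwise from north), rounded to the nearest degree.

With z = a·x + b·y + c and A as origin, the differences give:
  (-80)·a + 10·b = +0.23
  (-75)·a + 55·b = +0.01
Eliminate b (×55 and ×10, subtract): -3650·a = 12.550 → a = ∂z/∂x = -0.003438
Back-substitute: b = ∂z/∂y = -0.004507.
Steepest decrease is along −∇f: components (+0.003438 E, +0.004507 N).
Azimuth = atan2(+0.003438, +0.004507) = 37.3° ≈ 037°.

037°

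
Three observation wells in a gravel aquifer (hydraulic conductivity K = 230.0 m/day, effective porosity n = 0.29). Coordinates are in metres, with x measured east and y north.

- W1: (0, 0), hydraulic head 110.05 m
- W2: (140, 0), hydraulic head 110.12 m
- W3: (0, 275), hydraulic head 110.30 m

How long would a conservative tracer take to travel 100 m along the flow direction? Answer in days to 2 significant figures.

∂h/∂x = (110.12 − 110.05) / (140 − 0) = +0.0005000
∂h/∂y = (110.30 − 110.05) / (275 − 0) = +0.0009091
|∇h| = √(0.0005000² + 0.0009091²) = 0.001038
Seepage velocity v = K·i/n = 230.0 × 0.001038 / 0.29 = 0.8232 m/day.
t = 100 / 0.8232 = 121.5 days.

120 days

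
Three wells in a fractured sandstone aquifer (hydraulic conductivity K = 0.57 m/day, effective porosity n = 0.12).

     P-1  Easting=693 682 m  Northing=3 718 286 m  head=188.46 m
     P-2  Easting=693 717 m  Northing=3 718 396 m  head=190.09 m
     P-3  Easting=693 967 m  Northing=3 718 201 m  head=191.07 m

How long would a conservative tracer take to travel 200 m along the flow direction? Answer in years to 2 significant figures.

7.0 years

Three-point gradient (reference P-1): Δ to P-2 = (35, 110, +1.63), Δ to P-3 = (285, -85, +2.61).
∂h/∂x = +0.01240, ∂h/∂y = +0.01087 (det = -34325).
|∇h| = √(0.01240² + 0.01087²) = 0.01649
Seepage velocity v = K·i/n = 0.57 × 0.01649 / 0.12 = 0.07833 m/day.
t = 200 / 0.07833 = 2553 days = 6.99 years.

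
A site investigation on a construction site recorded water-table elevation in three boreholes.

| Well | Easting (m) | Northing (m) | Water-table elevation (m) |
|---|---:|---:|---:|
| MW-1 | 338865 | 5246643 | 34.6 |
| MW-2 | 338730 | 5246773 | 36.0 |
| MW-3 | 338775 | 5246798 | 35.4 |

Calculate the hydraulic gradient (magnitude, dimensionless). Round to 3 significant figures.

0.0124

Taking MW-1 as reference: MW-2−MW-1 = (-135, 130, +1.4); MW-3−MW-1 = (-90, 155, +0.8).
Determinant of the coordinate differences = (-135)·155 − (-90)·130 = -9225.
∂h/∂x = [(+1.4)·155 − (+0.8)·130] / -9225 = -0.01225
∂h/∂y = [(-135)·(+0.8) − (-90)·(+1.4)] / -9225 = -0.001951
|∇h| = √(-0.01225² + -0.001951²) = 0.0124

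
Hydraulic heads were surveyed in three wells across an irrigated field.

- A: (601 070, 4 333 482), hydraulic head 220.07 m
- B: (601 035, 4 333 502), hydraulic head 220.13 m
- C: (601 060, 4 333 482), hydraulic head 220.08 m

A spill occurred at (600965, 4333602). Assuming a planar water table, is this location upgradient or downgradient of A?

upgradient

Three-point gradient (reference A): Δ to B = (-35, 20, +0.06), Δ to C = (-10, 0, +0.01).
∂h/∂x = -0.001000, ∂h/∂y = +0.001250 (det = 200).
Head at (600965, 4333602) = 220.07 + (-0.001000)·(-105) + (+0.001250)·(120) = 220.32 m.
That is higher than the 220.07 m at A, so the point is upgradient.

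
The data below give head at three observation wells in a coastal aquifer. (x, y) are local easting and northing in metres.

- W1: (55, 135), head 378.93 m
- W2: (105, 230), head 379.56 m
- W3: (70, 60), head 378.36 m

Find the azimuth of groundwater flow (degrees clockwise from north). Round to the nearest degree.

170°

With h = a·x + b·y + c and W1 as origin, the differences give:
  50·a + 95·b = +0.63
  15·a + (-75)·b = -0.57
Eliminate b (×(-75) and ×95, subtract): -5175·a = 6.900 → a = ∂h/∂x = -0.001333
Back-substitute: b = ∂h/∂y = +0.007333.
Flow direction (−∇h) has components (+0.001333 E, -0.007333 N).
Azimuth = atan2(E, N) = atan2(+0.001333, -0.007333) = 169.7° ≈ 170°.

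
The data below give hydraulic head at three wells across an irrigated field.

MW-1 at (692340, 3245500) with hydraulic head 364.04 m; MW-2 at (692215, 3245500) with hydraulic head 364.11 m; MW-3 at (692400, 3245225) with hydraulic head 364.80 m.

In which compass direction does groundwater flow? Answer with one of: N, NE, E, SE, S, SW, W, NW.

With h = a·x + b·y + c and MW-1 as origin, the differences give:
  (-125)·a + 0·b = +0.07
  60·a + (-275)·b = +0.76
Eliminate b (×(-275) and ×0, subtract): 34375·a = -19.250 → a = ∂h/∂x = -0.0005600
Back-substitute: b = ∂h/∂y = -0.002886.
Flow = −∇h = (+0.0005600 east, +0.002886 north), which points north.

N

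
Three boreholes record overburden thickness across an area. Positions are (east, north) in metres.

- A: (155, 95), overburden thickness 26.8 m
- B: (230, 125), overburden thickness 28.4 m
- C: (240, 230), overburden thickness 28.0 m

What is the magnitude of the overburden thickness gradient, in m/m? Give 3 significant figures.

With d = a·x + b·y + c and A as origin, the differences give:
  75·a + 30·b = +1.6
  85·a + 135·b = +1.2
Eliminate b (×135 and ×30, subtract): 7575·a = 180.00 → a = ∂d/∂x = +0.02376
Back-substitute: b = ∂d/∂y = -0.006073.
|∇f| = √(0.02376² + -0.006073²) = 0.02452 m/m

0.0245 m/m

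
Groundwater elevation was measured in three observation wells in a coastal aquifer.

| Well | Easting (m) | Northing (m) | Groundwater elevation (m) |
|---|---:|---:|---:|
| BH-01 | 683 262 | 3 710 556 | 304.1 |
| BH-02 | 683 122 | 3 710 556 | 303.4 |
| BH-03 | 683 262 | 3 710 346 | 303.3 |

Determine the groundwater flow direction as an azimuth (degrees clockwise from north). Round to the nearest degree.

233°

∂h/∂x = (303.4 − 304.1) / (683122 − 683262) = +0.005000
∂h/∂y = (303.3 − 304.1) / (3710346 − 3710556) = +0.003810
Flow direction (−∇h) has components (-0.005000 E, -0.003810 N).
Azimuth = atan2(E, N) = atan2(-0.005000, -0.003810) = 232.7° ≈ 233°.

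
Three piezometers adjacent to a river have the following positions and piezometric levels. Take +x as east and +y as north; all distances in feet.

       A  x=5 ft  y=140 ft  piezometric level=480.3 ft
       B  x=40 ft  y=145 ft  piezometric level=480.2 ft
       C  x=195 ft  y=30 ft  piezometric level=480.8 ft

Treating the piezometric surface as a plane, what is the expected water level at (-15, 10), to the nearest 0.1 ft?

481.3 ft

With h = a·x + b·y + c and A as origin, the differences give:
  35·a + 5·b = -0.1
  190·a + (-110)·b = +0.5
Eliminate b (×(-110) and ×5, subtract): -4800·a = 8.50 → a = ∂h/∂x = -0.001771
Back-substitute: b = ∂h/∂y = -0.007604.
h(-15, 10) = 480.3 + (-0.001771)·(-20) + (-0.007604)·(-130) = 480.3 +0.035 +0.989 = 481.324 ft.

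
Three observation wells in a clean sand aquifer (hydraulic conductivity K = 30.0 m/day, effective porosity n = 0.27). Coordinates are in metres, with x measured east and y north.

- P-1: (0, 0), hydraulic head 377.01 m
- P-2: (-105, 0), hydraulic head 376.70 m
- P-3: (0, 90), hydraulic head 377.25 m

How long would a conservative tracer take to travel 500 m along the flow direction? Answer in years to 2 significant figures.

3.1 years

∂h/∂x = (376.70 − 377.01) / (-105 − 0) = +0.002952
∂h/∂y = (377.25 − 377.01) / (90 − 0) = +0.002667
|∇h| = √(0.002952² + 0.002667²) = 0.003978
Seepage velocity v = K·i/n = 30.0 × 0.003978 / 0.27 = 0.442 m/day.
t = 500 / 0.442 = 1131 days = 3.1 years.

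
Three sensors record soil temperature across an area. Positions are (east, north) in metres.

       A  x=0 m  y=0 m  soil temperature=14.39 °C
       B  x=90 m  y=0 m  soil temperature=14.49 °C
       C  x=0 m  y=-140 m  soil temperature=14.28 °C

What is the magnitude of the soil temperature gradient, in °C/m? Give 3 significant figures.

∂T/∂x = (14.49 − 14.39) / (90 − 0) = +0.001111
∂T/∂y = (14.28 − 14.39) / (-140 − 0) = +0.0007857
|∇f| = √(0.001111² + 0.0007857²) = 0.001361 °C/m

0.00136 °C/m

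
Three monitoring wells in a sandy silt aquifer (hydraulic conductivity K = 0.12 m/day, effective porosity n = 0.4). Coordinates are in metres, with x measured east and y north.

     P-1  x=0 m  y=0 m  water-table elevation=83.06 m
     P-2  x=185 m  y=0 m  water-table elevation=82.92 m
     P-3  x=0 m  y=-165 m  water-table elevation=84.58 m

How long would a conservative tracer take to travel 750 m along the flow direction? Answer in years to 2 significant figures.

∂h/∂x = (82.92 − 83.06) / (185 − 0) = -0.0007568
∂h/∂y = (84.58 − 83.06) / (-165 − 0) = -0.009212
|∇h| = √(-0.0007568² + -0.009212²) = 0.009243
Seepage velocity v = K·i/n = 0.12 × 0.009243 / 0.4 = 0.002773 m/day.
t = 750 / 0.002773 = 2.705e+05 days = 741 years.

740 years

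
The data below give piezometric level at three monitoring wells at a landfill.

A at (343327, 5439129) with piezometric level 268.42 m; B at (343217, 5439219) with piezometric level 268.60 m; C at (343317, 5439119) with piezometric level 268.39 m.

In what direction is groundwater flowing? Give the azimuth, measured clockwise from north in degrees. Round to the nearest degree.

190°

Taking A as reference: B−A = (-110, 90, +0.18); C−A = (-10, -10, -0.03).
Determinant of the coordinate differences = (-110)·(-10) − (-10)·90 = 2000.
∂h/∂x = [(+0.18)·(-10) − (-0.03)·90] / 2000 = +0.0004500
∂h/∂y = [(-110)·(-0.03) − (-10)·(+0.18)] / 2000 = +0.002550
Flow direction (−∇h) has components (-0.0004500 E, -0.002550 N).
Azimuth = atan2(E, N) = atan2(-0.0004500, -0.002550) = 190.0° ≈ 190°.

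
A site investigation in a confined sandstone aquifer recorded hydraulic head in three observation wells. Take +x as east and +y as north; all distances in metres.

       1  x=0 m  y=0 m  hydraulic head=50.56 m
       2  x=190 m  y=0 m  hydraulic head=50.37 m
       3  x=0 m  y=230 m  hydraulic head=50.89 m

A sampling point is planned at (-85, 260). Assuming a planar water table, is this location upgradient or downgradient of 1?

upgradient

∂h/∂x = (50.37 − 50.56) / (190 − 0) = -0.001000
∂h/∂y = (50.89 − 50.56) / (230 − 0) = +0.001435
Head at (-85, 260) = 50.56 + (-0.001000)·(-85) + (+0.001435)·(260) = 51.02 m.
That is higher than the 50.56 m at 1, so the point is upgradient.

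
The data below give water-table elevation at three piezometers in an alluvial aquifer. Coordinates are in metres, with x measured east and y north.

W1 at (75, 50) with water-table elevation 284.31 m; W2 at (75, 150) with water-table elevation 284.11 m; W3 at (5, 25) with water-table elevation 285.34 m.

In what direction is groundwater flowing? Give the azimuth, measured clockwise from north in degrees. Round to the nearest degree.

082°

Taking W1 as reference: W2−W1 = (0, 100, -0.20); W3−W1 = (-70, -25, +1.03).
Determinant of the coordinate differences = 0·(-25) − (-70)·100 = 7000.
∂h/∂x = [(-0.20)·(-25) − (+1.03)·100] / 7000 = -0.01400
∂h/∂y = [0·(+1.03) − (-70)·(-0.20)] / 7000 = -0.002000
Flow direction (−∇h) has components (+0.01400 E, +0.002000 N).
Azimuth = atan2(E, N) = atan2(+0.01400, +0.002000) = 81.9° ≈ 082°.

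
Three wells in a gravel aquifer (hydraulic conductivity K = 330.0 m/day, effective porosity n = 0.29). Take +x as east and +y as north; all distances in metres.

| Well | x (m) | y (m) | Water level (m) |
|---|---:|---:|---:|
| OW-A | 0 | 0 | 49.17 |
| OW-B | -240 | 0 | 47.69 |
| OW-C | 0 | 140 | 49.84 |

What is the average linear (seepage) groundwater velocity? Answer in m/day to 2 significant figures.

8.9 m/day

∂h/∂x = (47.69 − 49.17) / (-240 − 0) = +0.006167
∂h/∂y = (49.84 − 49.17) / (140 − 0) = +0.004786
|∇h| = √(0.006167² + 0.004786²) = 0.007806
Seepage velocity v = K·i/n = 330.0 × 0.007806 / 0.29 = 8.883 m/day.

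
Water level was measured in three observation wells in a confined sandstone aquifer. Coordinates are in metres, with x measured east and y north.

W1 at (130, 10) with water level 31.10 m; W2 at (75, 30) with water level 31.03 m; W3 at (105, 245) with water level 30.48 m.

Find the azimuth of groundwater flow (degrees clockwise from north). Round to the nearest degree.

353°

Differences from W1: to W2 (Δx, Δy, Δh) = (-55, 20, -0.07); to W3 = (-25, 235, -0.62).
Determinant of the coordinate differences = (-55)·235 − (-25)·20 = -12425.
∂h/∂x = [(-0.07)·235 − (-0.62)·20] / -12425 = +0.0003260
∂h/∂y = [(-55)·(-0.62) − (-25)·(-0.07)] / -12425 = -0.002604
Flow direction (−∇h) has components (-0.0003260 E, +0.002604 N).
Azimuth = atan2(E, N) = atan2(-0.0003260, +0.002604) = 352.9° ≈ 353°.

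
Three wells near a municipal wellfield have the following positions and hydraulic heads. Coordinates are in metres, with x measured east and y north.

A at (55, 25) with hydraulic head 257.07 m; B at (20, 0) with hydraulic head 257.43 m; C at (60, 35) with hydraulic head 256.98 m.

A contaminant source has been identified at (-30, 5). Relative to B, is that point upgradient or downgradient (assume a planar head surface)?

Three-point gradient (reference A): Δ to B = (-35, -25, +0.36), Δ to C = (5, 10, -0.09).
∂h/∂x = -0.006000, ∂h/∂y = -0.006000 (det = -225).
Head at (-30, 5) = 257.07 + (-0.006000)·(-85) + (-0.006000)·(-20) = 257.70 m.
That is higher than the 257.43 m at B, so the point is upgradient.

upgradient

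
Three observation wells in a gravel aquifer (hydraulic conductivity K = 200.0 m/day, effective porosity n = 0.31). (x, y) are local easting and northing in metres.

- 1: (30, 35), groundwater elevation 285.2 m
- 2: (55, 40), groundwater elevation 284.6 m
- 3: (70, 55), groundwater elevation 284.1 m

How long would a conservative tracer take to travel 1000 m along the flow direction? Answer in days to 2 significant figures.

63 days

Three-point gradient (reference 1): Δ to 2 = (25, 5, -0.6), Δ to 3 = (40, 20, -1.1).
∂h/∂x = -0.02167, ∂h/∂y = -0.01167 (det = 300).
|∇h| = √(-0.02167² + -0.01167²) = 0.02461
Seepage velocity v = K·i/n = 200.0 × 0.02461 / 0.31 = 15.88 m/day.
t = 1000 / 15.88 = 62.97 days.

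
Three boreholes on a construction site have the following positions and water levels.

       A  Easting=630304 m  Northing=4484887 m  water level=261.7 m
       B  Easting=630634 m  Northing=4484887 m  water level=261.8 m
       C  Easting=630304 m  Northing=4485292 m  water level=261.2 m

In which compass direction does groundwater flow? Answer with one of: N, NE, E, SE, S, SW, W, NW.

∂h/∂x = (261.8 − 261.7) / (630634 − 630304) = +0.0003030
∂h/∂y = (261.2 − 261.7) / (4485292 − 4484887) = -0.001235
Flow = −∇h = (-0.0003030 east, +0.001235 north), which points north.

N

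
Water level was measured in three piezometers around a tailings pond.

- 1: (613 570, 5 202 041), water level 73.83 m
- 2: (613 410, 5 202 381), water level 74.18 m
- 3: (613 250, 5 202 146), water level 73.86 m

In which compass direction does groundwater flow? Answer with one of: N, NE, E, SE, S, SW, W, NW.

S

Taking 1 as reference: 2−1 = (-160, 340, +0.35); 3−1 = (-320, 105, +0.03).
Determinant of the coordinate differences = (-160)·105 − (-320)·340 = 92000.
∂h/∂x = [(+0.35)·105 − (+0.03)·340] / 92000 = +0.0002886
∂h/∂y = [(-160)·(+0.03) − (-320)·(+0.35)] / 92000 = +0.001165
Flow = −∇h = (-0.0002886 east, -0.001165 north), which points south.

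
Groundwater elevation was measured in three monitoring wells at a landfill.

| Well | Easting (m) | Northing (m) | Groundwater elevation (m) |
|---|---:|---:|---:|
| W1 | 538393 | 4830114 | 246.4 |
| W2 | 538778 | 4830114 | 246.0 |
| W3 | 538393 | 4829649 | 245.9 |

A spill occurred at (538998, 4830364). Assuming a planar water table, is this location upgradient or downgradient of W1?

downgradient

∂h/∂x = (246.0 − 246.4) / (538778 − 538393) = -0.001039
∂h/∂y = (245.9 − 246.4) / (4829649 − 4830114) = +0.001075
Head at (538998, 4830364) = 246.4 + (-0.001039)·(605) + (+0.001075)·(250) = 246.04 m.
That is lower than the 246.4 m at W1, so the point is downgradient.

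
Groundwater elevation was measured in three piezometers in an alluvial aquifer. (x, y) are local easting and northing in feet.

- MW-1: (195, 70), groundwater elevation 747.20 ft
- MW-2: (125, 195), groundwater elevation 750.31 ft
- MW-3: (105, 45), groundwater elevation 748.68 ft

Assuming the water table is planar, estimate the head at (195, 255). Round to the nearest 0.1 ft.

749.7 ft

Differences from MW-1: to MW-2 (Δx, Δy, Δh) = (-70, 125, +3.11); to MW-3 = (-90, -25, +1.48).
Determinant of the coordinate differences = (-70)·(-25) − (-90)·125 = 13000.
∂h/∂x = [(+3.11)·(-25) − (+1.48)·125] / 13000 = -0.02021
∂h/∂y = [(-70)·(+1.48) − (-90)·(+3.11)] / 13000 = +0.01356
h(195, 255) = 747.20 + (-0.02021)·(0) + (+0.01356)·(185) = 747.20 -0.000 +2.509 = 749.709 ft.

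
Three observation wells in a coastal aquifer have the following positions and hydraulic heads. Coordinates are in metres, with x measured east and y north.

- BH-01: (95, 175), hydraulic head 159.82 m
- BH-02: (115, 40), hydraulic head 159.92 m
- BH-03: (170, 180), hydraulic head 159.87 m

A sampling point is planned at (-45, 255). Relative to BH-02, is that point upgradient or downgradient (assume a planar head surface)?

downgradient

With h = a·x + b·y + c and BH-01 as origin, the differences give:
  20·a + (-135)·b = +0.10
  75·a + 5·b = +0.05
Eliminate b (×5 and ×(-135), subtract): 10225·a = 7.250 → a = ∂h/∂x = +0.0007090
Back-substitute: b = ∂h/∂y = -0.0006357.
Head at (-45, 255) = 159.82 + (+0.0007090)·(-140) + (-0.0006357)·(80) = 159.67 m.
That is lower than the 159.92 m at BH-02, so the point is downgradient.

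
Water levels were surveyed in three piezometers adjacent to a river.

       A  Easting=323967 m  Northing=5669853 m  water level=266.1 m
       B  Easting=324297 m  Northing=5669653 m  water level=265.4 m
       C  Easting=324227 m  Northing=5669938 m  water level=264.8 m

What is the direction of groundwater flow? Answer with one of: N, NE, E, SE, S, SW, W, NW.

Taking A as reference: B−A = (330, -200, -0.7); C−A = (260, 85, -1.3).
Solve a·Δx + b·Δy = Δh: det = 330·85 − 260·(-200) = 80050.
∂h/∂x = [(-0.7)·85 − (-1.3)·(-200)] / 80050 = -0.003991
∂h/∂y = [330·(-1.3) − 260·(-0.7)] / 80050 = -0.003086
Flow = −∇h = (+0.003991 east, +0.003086 north), which points northeast.

NE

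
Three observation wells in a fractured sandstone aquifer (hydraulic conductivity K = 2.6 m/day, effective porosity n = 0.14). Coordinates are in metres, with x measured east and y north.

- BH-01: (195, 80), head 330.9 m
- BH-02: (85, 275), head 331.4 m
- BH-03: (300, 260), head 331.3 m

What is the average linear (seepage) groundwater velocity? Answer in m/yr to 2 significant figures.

Taking BH-01 as reference: BH-02−BH-01 = (-110, 195, +0.5); BH-03−BH-01 = (105, 180, +0.4).
Solve a·Δx + b·Δy = Δh: det = (-110)·180 − 105·195 = -40275.
∂h/∂x = [(+0.5)·180 − (+0.4)·195] / -40275 = -0.0002980
∂h/∂y = [(-110)·(+0.4) − 105·(+0.5)] / -40275 = +0.002396
|∇h| = √(-0.0002980² + 0.002396²) = 0.002414
Seepage velocity v = K·i/n = 2.6 × 0.002414 / 0.14 = 0.04483 m/day = 16.37 m/yr.

16 m/yr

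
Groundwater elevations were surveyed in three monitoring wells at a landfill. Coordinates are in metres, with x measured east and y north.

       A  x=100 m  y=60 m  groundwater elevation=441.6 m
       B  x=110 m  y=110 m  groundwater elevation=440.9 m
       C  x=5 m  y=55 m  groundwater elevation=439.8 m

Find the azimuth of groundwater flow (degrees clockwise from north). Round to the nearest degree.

Taking A as reference: B−A = (10, 50, -0.7); C−A = (-95, -5, -1.8).
Determinant of the coordinate differences = 10·(-5) − (-95)·50 = 4700.
∂h/∂x = [(-0.7)·(-5) − (-1.8)·50] / 4700 = +0.01989
∂h/∂y = [10·(-1.8) − (-95)·(-0.7)] / 4700 = -0.01798
Flow direction (−∇h) has components (-0.01989 E, +0.01798 N).
Azimuth = atan2(E, N) = atan2(-0.01989, +0.01798) = 312.1° ≈ 312°.

312°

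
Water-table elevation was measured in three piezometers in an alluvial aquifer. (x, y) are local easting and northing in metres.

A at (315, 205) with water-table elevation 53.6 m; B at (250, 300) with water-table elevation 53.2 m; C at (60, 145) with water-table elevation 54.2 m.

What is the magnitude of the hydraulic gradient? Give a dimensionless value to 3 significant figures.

0.00515

Taking A as reference: B−A = (-65, 95, -0.4); C−A = (-255, -60, +0.6).
Determinant of the coordinate differences = (-65)·(-60) − (-255)·95 = 28125.
∂h/∂x = [(-0.4)·(-60) − (+0.6)·95] / 28125 = -0.001173
∂h/∂y = [(-65)·(+0.6) − (-255)·(-0.4)] / 28125 = -0.005013
|∇h| = √(-0.001173² + -0.005013²) = 0.005148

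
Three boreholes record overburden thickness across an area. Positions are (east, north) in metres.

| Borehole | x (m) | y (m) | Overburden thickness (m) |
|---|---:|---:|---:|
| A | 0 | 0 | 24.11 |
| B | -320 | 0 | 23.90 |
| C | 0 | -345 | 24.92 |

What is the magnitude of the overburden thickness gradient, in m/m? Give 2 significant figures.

0.0024 m/m

∂d/∂x = (23.90 − 24.11) / (-320 − 0) = +0.0006563
∂d/∂y = (24.92 − 24.11) / (-345 − 0) = -0.002348
|∇f| = √(0.0006563² + -0.002348²) = 0.002438 m/m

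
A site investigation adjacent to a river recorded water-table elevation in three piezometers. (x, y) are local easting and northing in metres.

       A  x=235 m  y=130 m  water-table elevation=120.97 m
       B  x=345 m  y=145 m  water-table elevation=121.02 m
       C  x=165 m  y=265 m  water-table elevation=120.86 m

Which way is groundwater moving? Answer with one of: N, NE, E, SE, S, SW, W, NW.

Taking A as reference: B−A = (110, 15, +0.05); C−A = (-70, 135, -0.11).
Determinant of the coordinate differences = 110·135 − (-70)·15 = 15900.
∂h/∂x = [(+0.05)·135 − (-0.11)·15] / 15900 = +0.0005283
∂h/∂y = [110·(-0.11) − (-70)·(+0.05)] / 15900 = -0.0005409
Flow = −∇h = (-0.0005283 east, +0.0005409 north), which points northwest.

NW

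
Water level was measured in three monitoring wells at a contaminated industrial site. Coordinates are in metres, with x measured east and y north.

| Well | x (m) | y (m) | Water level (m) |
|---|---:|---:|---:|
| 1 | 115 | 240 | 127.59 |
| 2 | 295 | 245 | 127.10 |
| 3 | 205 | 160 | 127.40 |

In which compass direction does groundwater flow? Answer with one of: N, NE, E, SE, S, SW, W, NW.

E

With h = a·x + b·y + c and 1 as origin, the differences give:
  180·a + 5·b = -0.49
  90·a + (-80)·b = -0.19
Eliminate b (×(-80) and ×5, subtract): -14850·a = 40.150 → a = ∂h/∂x = -0.002704
Back-substitute: b = ∂h/∂y = -0.0006667.
Flow = −∇h = (+0.002704 east, +0.0006667 north), which points east.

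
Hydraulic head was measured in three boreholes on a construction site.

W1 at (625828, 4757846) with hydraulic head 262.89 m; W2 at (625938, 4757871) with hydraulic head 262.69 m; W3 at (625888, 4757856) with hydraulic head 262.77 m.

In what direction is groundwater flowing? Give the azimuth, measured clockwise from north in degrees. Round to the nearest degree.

140°

With h = a·x + b·y + c and W1 as origin, the differences give:
  110·a + 25·b = -0.20
  60·a + 10·b = -0.12
Eliminate b (×10 and ×25, subtract): -400·a = 1.000 → a = ∂h/∂x = -0.002500
Back-substitute: b = ∂h/∂y = +0.003000.
Flow direction (−∇h) has components (+0.002500 E, -0.003000 N).
Azimuth = atan2(E, N) = atan2(+0.002500, -0.003000) = 140.2° ≈ 140°.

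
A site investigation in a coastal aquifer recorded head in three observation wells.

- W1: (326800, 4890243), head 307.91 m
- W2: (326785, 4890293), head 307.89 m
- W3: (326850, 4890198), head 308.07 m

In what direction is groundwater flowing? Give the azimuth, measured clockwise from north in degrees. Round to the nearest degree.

259°

Differences from W1: to W2 (Δx, Δy, Δh) = (-15, 50, -0.02); to W3 = (50, -45, +0.16).
Determinant of the coordinate differences = (-15)·(-45) − 50·50 = -1825.
∂h/∂x = [(-0.02)·(-45) − (+0.16)·50] / -1825 = +0.003890
∂h/∂y = [(-15)·(+0.16) − 50·(-0.02)] / -1825 = +0.0007671
Flow direction (−∇h) has components (-0.003890 E, -0.0007671 N).
Azimuth = atan2(E, N) = atan2(-0.003890, -0.0007671) = 258.8° ≈ 259°.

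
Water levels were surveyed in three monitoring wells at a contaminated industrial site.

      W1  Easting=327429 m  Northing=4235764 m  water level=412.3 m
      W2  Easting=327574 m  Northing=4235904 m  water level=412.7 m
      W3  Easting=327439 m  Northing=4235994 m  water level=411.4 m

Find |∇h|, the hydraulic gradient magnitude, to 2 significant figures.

Differences from W1: to W2 (Δx, Δy, Δh) = (145, 140, +0.4); to W3 = (10, 230, -0.9).
Determinant of the coordinate differences = 145·230 − 10·140 = 31950.
∂h/∂x = [(+0.4)·230 − (-0.9)·140] / 31950 = +0.006823
∂h/∂y = [145·(-0.9) − 10·(+0.4)] / 31950 = -0.004210
|∇h| = √(0.006823² + -0.004210²) = 0.008017

0.0080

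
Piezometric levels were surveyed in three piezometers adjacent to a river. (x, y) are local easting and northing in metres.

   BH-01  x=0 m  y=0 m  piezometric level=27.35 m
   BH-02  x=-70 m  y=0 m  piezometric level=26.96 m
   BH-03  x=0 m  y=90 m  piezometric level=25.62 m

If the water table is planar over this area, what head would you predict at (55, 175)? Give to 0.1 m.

∂h/∂x = (26.96 − 27.35) / (-70 − 0) = +0.005571
∂h/∂y = (25.62 − 27.35) / (90 − 0) = -0.01922
h(55, 175) = 27.35 + (+0.005571)·(55) + (-0.01922)·(175) = 27.35 +0.306 -3.364 = 24.293 m.

24.3 m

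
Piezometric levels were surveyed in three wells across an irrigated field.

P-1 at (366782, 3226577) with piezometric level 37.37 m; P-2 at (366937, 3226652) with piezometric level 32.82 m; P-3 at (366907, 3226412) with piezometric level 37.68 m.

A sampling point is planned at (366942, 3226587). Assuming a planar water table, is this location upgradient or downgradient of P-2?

upgradient

Differences from P-1: to P-2 (Δx, Δy, Δh) = (155, 75, -4.55); to P-3 = (125, -165, +0.31).
Determinant of the coordinate differences = 155·(-165) − 125·75 = -34950.
∂h/∂x = [(-4.55)·(-165) − (+0.31)·75] / -34950 = -0.02082
∂h/∂y = [155·(+0.31) − 125·(-4.55)] / -34950 = -0.01765
Head at (366942, 3226587) = 37.37 + (-0.02082)·(160) + (-0.01765)·(10) = 33.86 m.
That is higher than the 32.82 m at P-2, so the point is upgradient.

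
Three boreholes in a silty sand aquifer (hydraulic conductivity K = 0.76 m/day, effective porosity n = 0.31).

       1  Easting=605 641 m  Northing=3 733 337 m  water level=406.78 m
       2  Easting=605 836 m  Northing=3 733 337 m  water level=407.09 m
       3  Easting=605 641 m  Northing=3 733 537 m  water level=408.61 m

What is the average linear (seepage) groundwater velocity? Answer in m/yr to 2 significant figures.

8.3 m/yr

∂h/∂x = (407.09 − 406.78) / (605836 − 605641) = +0.001590
∂h/∂y = (408.61 − 406.78) / (3733537 − 3733337) = +0.009150
|∇h| = √(0.001590² + 0.009150²) = 0.009287
Seepage velocity v = K·i/n = 0.76 × 0.009287 / 0.31 = 0.02277 m/day = 8.317 m/yr.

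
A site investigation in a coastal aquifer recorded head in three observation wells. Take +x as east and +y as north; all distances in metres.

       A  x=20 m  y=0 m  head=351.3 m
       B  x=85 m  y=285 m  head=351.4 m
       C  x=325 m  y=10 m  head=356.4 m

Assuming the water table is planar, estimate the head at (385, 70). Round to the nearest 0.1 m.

Three-point gradient (reference A): Δ to B = (65, 285, +0.1), Δ to C = (305, 10, +5.1).
∂h/∂x = +0.01684, ∂h/∂y = -0.003489 (det = -86275).
h(385, 70) = 351.3 + (+0.01684)·(365) + (-0.003489)·(70) = 351.3 +6.145 -0.244 = 357.201 m.

357.2 m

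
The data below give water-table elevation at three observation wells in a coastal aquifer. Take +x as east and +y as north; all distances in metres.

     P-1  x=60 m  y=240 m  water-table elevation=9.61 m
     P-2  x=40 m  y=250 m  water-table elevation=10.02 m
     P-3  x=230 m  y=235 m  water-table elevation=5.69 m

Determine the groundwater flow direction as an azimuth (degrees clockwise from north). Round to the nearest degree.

Differences from P-1: to P-2 (Δx, Δy, Δh) = (-20, 10, +0.41); to P-3 = (170, -5, -3.92).
Solve a·Δx + b·Δy = Δh: det = (-20)·(-5) − 170·10 = -1600.
∂h/∂x = [(+0.41)·(-5) − (-3.92)·10] / -1600 = -0.02322
∂h/∂y = [(-20)·(-3.92) − 170·(+0.41)] / -1600 = -0.005437
Flow direction (−∇h) has components (+0.02322 E, +0.005437 N).
Azimuth = atan2(E, N) = atan2(+0.02322, +0.005437) = 76.8° ≈ 077°.

077°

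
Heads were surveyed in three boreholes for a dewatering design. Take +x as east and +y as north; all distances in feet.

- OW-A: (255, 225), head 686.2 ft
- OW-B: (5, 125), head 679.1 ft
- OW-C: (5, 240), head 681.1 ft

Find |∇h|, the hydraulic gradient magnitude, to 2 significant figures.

0.028

Three-point gradient (reference OW-A): Δ to OW-B = (-250, -100, -7.1), Δ to OW-C = (-250, 15, -5.1).
∂h/∂x = +0.02144, ∂h/∂y = +0.01739 (det = -28750).
|∇h| = √(0.02144² + 0.01739²) = 0.02761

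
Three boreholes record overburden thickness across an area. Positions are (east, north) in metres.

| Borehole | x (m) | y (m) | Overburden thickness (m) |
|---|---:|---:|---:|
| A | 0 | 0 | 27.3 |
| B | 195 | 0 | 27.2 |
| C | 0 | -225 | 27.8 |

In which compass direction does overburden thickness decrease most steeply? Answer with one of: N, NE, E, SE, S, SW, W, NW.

N

∂d/∂x = (27.2 − 27.3) / (195 − 0) = -0.0005128
∂d/∂y = (27.8 − 27.3) / (-225 − 0) = -0.002222
Steepest decrease is along −∇f = (+0.0005128 E, +0.002222 N) → north.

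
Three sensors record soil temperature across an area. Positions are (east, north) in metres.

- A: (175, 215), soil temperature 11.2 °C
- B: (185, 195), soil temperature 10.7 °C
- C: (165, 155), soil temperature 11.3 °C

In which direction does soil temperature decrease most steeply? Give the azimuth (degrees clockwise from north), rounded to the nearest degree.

With T = a·x + b·y + c and A as origin, the differences give:
  10·a + (-20)·b = -0.5
  (-10)·a + (-60)·b = +0.1
Eliminate b (×(-60) and ×(-20), subtract): -800·a = 32.00 → a = ∂T/∂x = -0.04000
Back-substitute: b = ∂T/∂y = +0.005000.
Steepest decrease is along −∇f: components (+0.04000 E, -0.005000 N).
Azimuth = atan2(+0.04000, -0.005000) = 97.1° ≈ 097°.

097°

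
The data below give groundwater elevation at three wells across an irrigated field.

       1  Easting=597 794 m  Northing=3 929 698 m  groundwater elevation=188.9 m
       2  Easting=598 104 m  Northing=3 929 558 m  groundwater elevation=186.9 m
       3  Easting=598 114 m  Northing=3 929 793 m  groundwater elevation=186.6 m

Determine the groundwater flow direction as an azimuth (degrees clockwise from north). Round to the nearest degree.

Three-point gradient (reference 1): Δ to 2 = (310, -140, -2.0), Δ to 3 = (320, 95, -2.3).
∂h/∂x = -0.006896, ∂h/∂y = -0.0009832 (det = 74250).
Flow direction (−∇h) has components (+0.006896 E, +0.0009832 N).
Azimuth = atan2(E, N) = atan2(+0.006896, +0.0009832) = 81.9° ≈ 082°.

082°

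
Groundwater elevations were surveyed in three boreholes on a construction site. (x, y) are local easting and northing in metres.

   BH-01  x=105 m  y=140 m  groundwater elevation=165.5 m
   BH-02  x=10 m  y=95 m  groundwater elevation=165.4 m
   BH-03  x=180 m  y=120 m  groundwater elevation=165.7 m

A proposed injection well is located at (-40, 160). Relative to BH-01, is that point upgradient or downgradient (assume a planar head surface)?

downgradient

Taking BH-01 as reference: BH-02−BH-01 = (-95, -45, -0.1); BH-03−BH-01 = (75, -20, +0.2).
Determinant of the coordinate differences = (-95)·(-20) − 75·(-45) = 5275.
∂h/∂x = [(-0.1)·(-20) − (+0.2)·(-45)] / 5275 = +0.002085
∂h/∂y = [(-95)·(+0.2) − 75·(-0.1)] / 5275 = -0.002180
Head at (-40, 160) = 165.5 + (+0.002085)·(-145) + (-0.002180)·(20) = 165.15 m.
That is lower than the 165.5 m at BH-01, so the point is downgradient.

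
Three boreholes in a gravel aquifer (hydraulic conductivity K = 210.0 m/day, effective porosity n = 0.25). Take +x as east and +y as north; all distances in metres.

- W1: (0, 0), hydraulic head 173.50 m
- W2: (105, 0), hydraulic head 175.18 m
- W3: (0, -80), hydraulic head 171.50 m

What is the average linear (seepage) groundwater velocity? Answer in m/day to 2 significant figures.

25 m/day

∂h/∂x = (175.18 − 173.50) / (105 − 0) = +0.01600
∂h/∂y = (171.50 − 173.50) / (-80 − 0) = +0.02500
|∇h| = √(0.01600² + 0.02500²) = 0.02968
Seepage velocity v = K·i/n = 210.0 × 0.02968 / 0.25 = 24.93 m/day.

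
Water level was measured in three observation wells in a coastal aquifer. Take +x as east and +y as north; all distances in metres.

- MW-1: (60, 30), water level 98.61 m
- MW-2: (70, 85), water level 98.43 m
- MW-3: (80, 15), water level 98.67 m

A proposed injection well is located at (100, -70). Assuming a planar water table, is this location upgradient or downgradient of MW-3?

upgradient

With h = a·x + b·y + c and MW-1 as origin, the differences give:
  10·a + 55·b = -0.18
  20·a + (-15)·b = +0.06
Eliminate b (×(-15) and ×55, subtract): -1250·a = -0.600 → a = ∂h/∂x = +0.0004800
Back-substitute: b = ∂h/∂y = -0.003360.
Head at (100, -70) = 98.61 + (+0.0004800)·(40) + (-0.003360)·(-100) = 98.97 m.
That is higher than the 98.67 m at MW-3, so the point is upgradient.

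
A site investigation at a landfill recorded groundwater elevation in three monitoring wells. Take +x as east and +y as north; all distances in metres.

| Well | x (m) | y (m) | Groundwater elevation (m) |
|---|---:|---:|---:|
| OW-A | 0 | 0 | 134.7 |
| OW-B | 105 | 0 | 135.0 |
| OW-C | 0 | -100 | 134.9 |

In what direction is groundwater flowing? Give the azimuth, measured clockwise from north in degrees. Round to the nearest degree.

∂h/∂x = (135.0 − 134.7) / (105 − 0) = +0.002857
∂h/∂y = (134.9 − 134.7) / (-100 − 0) = -0.002000
Flow direction (−∇h) has components (-0.002857 E, +0.002000 N).
Azimuth = atan2(E, N) = atan2(-0.002857, +0.002000) = 305.0° ≈ 305°.

305°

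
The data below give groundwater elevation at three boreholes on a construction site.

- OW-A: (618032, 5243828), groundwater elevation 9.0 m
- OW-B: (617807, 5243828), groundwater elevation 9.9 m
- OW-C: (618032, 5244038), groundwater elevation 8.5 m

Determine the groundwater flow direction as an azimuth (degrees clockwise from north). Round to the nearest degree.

059°

∂h/∂x = (9.9 − 9.0) / (617807 − 618032) = -0.004000
∂h/∂y = (8.5 − 9.0) / (5244038 − 5243828) = -0.002381
Flow direction (−∇h) has components (+0.004000 E, +0.002381 N).
Azimuth = atan2(E, N) = atan2(+0.004000, +0.002381) = 59.2° ≈ 059°.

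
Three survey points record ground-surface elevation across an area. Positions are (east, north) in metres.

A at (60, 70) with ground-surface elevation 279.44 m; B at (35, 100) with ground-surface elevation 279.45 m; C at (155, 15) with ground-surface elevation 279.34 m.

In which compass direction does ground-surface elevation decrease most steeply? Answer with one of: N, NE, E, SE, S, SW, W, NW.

NE

With z = a·x + b·y + c and A as origin, the differences give:
  (-25)·a + 30·b = +0.01
  95·a + (-55)·b = -0.10
Eliminate b (×(-55) and ×30, subtract): -1475·a = 2.450 → a = ∂z/∂x = -0.001661
Back-substitute: b = ∂z/∂y = -0.001051.
Steepest decrease is along −∇f = (+0.001661 E, +0.001051 N) → northeast.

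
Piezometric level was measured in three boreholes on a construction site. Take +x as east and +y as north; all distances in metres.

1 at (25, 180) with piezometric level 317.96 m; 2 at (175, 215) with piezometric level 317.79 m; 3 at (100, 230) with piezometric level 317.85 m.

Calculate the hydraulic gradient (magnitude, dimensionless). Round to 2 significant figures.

0.0012

Three-point gradient (reference 1): Δ to 2 = (150, 35, -0.17), Δ to 3 = (75, 50, -0.11).
∂h/∂x = -0.0009538, ∂h/∂y = -0.0007692 (det = 4875).
|∇h| = √(-0.0009538² + -0.0007692²) = 0.001225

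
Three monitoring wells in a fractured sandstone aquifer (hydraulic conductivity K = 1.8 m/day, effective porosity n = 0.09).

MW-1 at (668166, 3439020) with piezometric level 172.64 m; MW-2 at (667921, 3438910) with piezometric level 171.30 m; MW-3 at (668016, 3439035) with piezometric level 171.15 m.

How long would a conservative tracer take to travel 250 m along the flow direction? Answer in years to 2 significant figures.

Three-point gradient (reference MW-1): Δ to MW-2 = (-245, -110, -1.34), Δ to MW-3 = (-150, 15, -1.49).
∂h/∂x = +0.009120, ∂h/∂y = -0.008131 (det = -20175).
|∇h| = √(0.009120² + -0.008131²) = 0.01222
Seepage velocity v = K·i/n = 1.8 × 0.01222 / 0.09 = 0.2444 m/day.
t = 250 / 0.2444 = 1023 days = 2.8 years.

2.8 years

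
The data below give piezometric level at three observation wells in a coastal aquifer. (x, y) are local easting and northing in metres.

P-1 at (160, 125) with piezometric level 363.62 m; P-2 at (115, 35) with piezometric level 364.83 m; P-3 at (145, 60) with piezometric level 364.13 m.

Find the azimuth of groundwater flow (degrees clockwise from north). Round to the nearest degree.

082°

Three-point gradient (reference P-1): Δ to P-2 = (-45, -90, +1.21), Δ to P-3 = (-15, -65, +0.51).
∂h/∂x = -0.02079, ∂h/∂y = -0.003048 (det = 1575).
Flow direction (−∇h) has components (+0.02079 E, +0.003048 N).
Azimuth = atan2(E, N) = atan2(+0.02079, +0.003048) = 81.7° ≈ 082°.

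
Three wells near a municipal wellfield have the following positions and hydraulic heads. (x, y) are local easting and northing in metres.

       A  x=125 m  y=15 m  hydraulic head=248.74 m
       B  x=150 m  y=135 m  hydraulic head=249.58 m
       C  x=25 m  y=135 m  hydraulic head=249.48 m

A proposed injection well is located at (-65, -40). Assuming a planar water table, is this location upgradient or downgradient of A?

downgradient

Differences from A: to B (Δx, Δy, Δh) = (25, 120, +0.84); to C = (-100, 120, +0.74).
Determinant of the coordinate differences = 25·120 − (-100)·120 = 15000.
∂h/∂x = [(+0.84)·120 − (+0.74)·120] / 15000 = +0.0008000
∂h/∂y = [25·(+0.74) − (-100)·(+0.84)] / 15000 = +0.006833
Head at (-65, -40) = 248.74 + (+0.0008000)·(-190) + (+0.006833)·(-55) = 248.21 m.
That is lower than the 248.74 m at A, so the point is downgradient.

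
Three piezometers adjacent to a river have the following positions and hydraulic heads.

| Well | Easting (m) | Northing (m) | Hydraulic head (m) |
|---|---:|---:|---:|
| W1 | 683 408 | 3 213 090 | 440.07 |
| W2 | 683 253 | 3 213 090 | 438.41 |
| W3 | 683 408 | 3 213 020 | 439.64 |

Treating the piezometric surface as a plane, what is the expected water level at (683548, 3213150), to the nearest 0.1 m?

∂h/∂x = (438.41 − 440.07) / (683253 − 683408) = +0.01071
∂h/∂y = (439.64 − 440.07) / (3213020 − 3213090) = +0.006143
h(683548, 3213150) = 440.07 + (+0.01071)·(140) + (+0.006143)·(60) = 440.07 +1.499 +0.369 = 441.938 m.

441.9 m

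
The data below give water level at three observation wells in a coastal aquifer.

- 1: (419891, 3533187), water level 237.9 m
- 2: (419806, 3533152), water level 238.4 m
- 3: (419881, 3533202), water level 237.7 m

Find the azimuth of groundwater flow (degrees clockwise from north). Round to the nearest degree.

001°

Three-point gradient (reference 1): Δ to 2 = (-85, -35, +0.5), Δ to 3 = (-10, 15, -0.2).
∂h/∂x = -0.0003077, ∂h/∂y = -0.01354 (det = -1625).
Flow direction (−∇h) has components (+0.0003077 E, +0.01354 N).
Azimuth = atan2(E, N) = atan2(+0.0003077, +0.01354) = 1.3° ≈ 001°.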